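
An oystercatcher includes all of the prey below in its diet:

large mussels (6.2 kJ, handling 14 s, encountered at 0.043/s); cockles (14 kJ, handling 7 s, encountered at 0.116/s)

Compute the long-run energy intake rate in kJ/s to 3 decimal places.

0.783 kJ/s

R = (0.043×6.2 + 0.116×14) / (1 + 0.043×14 + 0.116×7) = 1.891/2.414 = 0.7832 kJ/s.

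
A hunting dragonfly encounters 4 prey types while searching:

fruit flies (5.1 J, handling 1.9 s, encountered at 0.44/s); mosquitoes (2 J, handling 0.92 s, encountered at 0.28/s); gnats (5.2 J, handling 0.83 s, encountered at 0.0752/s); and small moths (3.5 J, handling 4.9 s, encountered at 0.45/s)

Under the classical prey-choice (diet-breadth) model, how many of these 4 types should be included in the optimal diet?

3

Profitabilities (E/h, J/s): gnats 6.27, fruit flies 2.68, mosquitoes 2.17, small moths 0.714. Add prey in this order while the next type's profitability exceeds the intake rate on those already taken.
Rate on top 1: 0.3681. fruit flies: 2.68 > 0.3681 → include.
Rate on top 2: 1.388. mosquitoes: 2.17 > 1.388 → include.
Rate on top 3: 1.482. small moths: 0.714 < 1.482 → exclude; stop.
Optimal diet: gnats, fruit flies, mosquitoes — 3 of 4 types.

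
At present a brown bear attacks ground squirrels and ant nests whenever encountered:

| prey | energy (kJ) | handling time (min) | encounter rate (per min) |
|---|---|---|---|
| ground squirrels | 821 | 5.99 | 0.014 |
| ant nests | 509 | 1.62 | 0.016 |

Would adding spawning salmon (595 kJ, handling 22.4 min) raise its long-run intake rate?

On ground squirrels and ant nests alone, R = ΣλE/(1+Σλh) = 19.64/1.11 = 17.7 kJ/min.
Profitability of spawning salmon: 595/22.4 = 26.56 kJ/min.
26.56 > 17.7, so adding spawning salmon raises the average — include it.

Yes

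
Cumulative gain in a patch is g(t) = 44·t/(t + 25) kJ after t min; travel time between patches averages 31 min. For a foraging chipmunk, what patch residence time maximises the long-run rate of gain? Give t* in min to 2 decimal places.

By the marginal value theorem, leave when the instantaneous gain rate g'(t) equals the habitat-wide average g(t)/(T + t).
g'(t) = 44·25/(t + 25)². Setting 44·25/(t+25)² = 44t/[(t+25)(31+t)] gives 25(31+t) = t(t+25), so t² = 25×31 = 775.
t* = √775 = 27.84 min.

27.84 min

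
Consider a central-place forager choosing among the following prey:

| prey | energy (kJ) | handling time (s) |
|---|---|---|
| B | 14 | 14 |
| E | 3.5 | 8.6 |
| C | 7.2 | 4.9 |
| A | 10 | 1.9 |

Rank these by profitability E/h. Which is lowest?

E

In descending order of E/h:
A: 10/1.9 = 5.26 kJ/s
C: 7.2/4.9 = 1.47 kJ/s
B: 14/14 = 1 kJ/s
E: 3.5/8.6 = 0.407 kJ/s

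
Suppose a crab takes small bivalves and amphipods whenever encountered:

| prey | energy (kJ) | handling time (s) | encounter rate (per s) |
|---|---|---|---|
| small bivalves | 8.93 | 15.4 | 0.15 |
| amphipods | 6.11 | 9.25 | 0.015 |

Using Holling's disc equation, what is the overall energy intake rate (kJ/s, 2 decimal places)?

R = (0.15×8.93 + 0.015×6.11) / (1 + 0.15×15.4 + 0.015×9.25) = 1.431/3.449 = 0.415 kJ/s.

0.41 kJ/s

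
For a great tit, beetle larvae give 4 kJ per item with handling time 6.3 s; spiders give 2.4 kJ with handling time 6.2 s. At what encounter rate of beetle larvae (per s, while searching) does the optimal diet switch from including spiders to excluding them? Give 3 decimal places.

The zero-one rule: include spiders iff E₂/h₂ > λE₁/(1+λh₁). Equality gives the switch point.
λE₁h₂ = E₂ + λE₂h₁ ⇒ λ = E₂/(E₁h₂ − E₂h₁) = 2.4/(24.8 − 15.12) = 0.2479 per s.

0.248 per s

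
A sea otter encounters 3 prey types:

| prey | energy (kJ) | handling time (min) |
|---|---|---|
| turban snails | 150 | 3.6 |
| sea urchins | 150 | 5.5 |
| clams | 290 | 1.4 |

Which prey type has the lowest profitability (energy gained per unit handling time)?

Profitability E/h (kJ/min): turban snails = 150/3.6 = 41.7, sea urchins = 150/5.5 = 27.3, clams = 290/1.4 = 207.
Ranked: clams > turban snails > sea urchins.

sea urchins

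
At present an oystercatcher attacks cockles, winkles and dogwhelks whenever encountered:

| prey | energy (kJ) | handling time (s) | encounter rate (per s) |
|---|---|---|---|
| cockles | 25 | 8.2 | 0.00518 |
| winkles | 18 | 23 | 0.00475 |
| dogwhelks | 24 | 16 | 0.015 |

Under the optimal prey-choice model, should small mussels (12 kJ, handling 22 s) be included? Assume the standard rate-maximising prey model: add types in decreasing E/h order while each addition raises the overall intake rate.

Current rate: (0.00518×25 + 0.00475×18 + 0.015×24)/(1 + 0.00518×8.2 + 0.00475×23 + 0.015×16) = 0.4132 kJ/s.
small mussels: E/h = 12/22 = 0.5455 kJ/s.
Since 0.5455 > R, including small mussels increases the long-run rate.

Yes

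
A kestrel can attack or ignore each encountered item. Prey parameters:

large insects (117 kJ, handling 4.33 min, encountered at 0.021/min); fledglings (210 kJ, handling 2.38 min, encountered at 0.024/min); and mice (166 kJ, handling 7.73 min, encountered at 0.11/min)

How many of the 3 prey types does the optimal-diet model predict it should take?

Profitabilities (E/h, kJ/min): fledglings 88.2, large insects 27, mice 21.5. Add prey in this order while the next type's profitability exceeds the intake rate on those already taken.
Rate on top 1: 4.768. large insects: 27 > 4.768 → include.
Rate on top 2: 6.53. mice: 21.5 > 6.53 → include.
Optimal diet: fledglings, large insects, mice — 3 of 3 types.

3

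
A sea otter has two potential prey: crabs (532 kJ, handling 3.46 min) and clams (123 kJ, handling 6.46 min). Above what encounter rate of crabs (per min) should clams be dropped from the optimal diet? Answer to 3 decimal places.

At the threshold, the rate on crabs alone equals the profitability of clams: λ·532/(1 + λ·3.46) = 123/6.46 = 19.04.
Rearranging, λ(532 − 19.04×3.46) = 19.04, so λ = 19.04/466.1 = 0.04085 per min.

0.041 per min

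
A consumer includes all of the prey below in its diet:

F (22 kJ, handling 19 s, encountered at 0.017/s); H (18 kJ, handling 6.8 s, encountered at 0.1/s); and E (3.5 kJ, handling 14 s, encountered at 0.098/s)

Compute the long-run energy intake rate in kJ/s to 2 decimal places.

0.75 kJ/s

Energy encountered per unit search time: 0.017×22 + 0.1×18 + 0.098×3.5 = 2.517 kJ/s.
Handling time per unit search time: 0.017×19 + 0.1×6.8 + 0.098×14 = 2.375.
Rate = 2.517/(1 + 2.375) = 0.7458 kJ/s.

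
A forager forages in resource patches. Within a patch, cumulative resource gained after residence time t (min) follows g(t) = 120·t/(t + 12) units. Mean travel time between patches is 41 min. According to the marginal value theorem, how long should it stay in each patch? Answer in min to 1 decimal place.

22.2 min

Optimal t* satisfies g'(t*) = g(t*)/(T + t*).
g'(t) = 120·12/(t + 12)². Setting 120·12/(t+12)² = 120t/[(t+12)(41+t)] gives 12(41+t) = t(t+12), so t² = 12×41 = 492.
t* = √492 = 22.18 min.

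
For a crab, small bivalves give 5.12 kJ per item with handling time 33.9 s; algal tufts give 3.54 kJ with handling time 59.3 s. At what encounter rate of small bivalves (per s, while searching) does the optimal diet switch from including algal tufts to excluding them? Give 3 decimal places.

0.019 per s

The zero-one rule: include algal tufts iff E₂/h₂ > λE₁/(1+λh₁). Equality gives the switch point.
λE₁h₂ = E₂ + λE₂h₁ ⇒ λ = E₂/(E₁h₂ − E₂h₁) = 3.54/(303.6 − 120) = 0.01928 per s.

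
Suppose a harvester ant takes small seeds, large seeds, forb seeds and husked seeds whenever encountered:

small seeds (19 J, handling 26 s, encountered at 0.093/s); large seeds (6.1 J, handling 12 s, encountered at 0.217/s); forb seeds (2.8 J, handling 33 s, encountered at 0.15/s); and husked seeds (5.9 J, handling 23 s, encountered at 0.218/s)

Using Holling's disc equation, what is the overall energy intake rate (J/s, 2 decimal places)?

0.30 J/s

R = Σλ_iE_i / (1 + Σλ_ih_i)
Numerator: 0.093×19 + 0.217×6.1 + 0.15×2.8 + 0.218×5.9 = 4.797
Denominator: 1 + 0.093×26 + 0.217×12 + 0.15×33 + 0.218×23 = 15.99
R = 4.797/15.99 = 0.3001 J/s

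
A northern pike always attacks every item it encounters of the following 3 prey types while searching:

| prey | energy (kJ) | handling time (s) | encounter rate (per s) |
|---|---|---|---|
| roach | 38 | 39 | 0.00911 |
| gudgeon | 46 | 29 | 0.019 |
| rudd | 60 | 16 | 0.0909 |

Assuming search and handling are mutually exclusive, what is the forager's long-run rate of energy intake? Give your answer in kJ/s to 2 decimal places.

Energy encountered per unit search time: 0.00911×38 + 0.019×46 + 0.0909×60 = 6.674 kJ/s.
Handling time per unit search time: 0.00911×39 + 0.019×29 + 0.0909×16 = 2.361.
Rate = 6.674/(1 + 2.361) = 1.986 kJ/s.

1.99 kJ/s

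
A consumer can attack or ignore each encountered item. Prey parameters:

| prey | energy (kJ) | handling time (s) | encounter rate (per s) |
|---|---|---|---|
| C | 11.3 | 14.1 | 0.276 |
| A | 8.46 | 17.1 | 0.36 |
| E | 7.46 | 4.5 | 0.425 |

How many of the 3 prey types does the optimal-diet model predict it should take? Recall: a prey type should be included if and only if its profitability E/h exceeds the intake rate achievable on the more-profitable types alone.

Rank by E/h (kJ/s): E 1.66, C 0.801, A 0.495. Include each in turn until the next type's E/h falls below the running intake rate.
Rate on top 1: 1.089. C: 0.801 < 1.089 → exclude; stop.
Optimal diet: E — 1 of 3 types.

1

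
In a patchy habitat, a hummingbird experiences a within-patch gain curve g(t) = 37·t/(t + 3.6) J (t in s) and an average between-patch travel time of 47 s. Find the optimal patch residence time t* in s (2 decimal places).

Maximise g(t)/(T+t): set derivative to zero → g'(t)(T+t) = g(t).
g'(t) = 37·3.6/(t + 3.6)². Setting 37·3.6/(t+3.6)² = 37t/[(t+3.6)(47+t)] gives 3.6(47+t) = t(t+3.6), so t² = 3.6×47 = 169.2.
t* = √169.2 = 13.01 s.

13.01 s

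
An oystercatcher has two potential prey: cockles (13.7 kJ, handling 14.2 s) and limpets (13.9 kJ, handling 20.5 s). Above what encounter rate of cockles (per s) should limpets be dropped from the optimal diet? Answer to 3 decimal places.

0.167 per s

The zero-one rule: include limpets iff E₂/h₂ > λE₁/(1+λh₁). Equality gives the switch point.
λE₁h₂ = E₂ + λE₂h₁ ⇒ λ = E₂/(E₁h₂ − E₂h₁) = 13.9/(280.8 − 197.4) = 0.1665 per s.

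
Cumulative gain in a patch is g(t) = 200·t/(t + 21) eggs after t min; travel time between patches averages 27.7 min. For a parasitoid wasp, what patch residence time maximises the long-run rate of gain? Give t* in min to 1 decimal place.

24.1 min

Maximise g(t)/(T+t): set derivative to zero → g'(t)(T+t) = g(t).
g'(t) = 200·21/(t + 21)². Setting 200·21/(t+21)² = 200t/[(t+21)(27.7+t)] gives 21(27.7+t) = t(t+21), so t² = 21×27.7 = 581.7.
t* = √581.7 = 24.12 min.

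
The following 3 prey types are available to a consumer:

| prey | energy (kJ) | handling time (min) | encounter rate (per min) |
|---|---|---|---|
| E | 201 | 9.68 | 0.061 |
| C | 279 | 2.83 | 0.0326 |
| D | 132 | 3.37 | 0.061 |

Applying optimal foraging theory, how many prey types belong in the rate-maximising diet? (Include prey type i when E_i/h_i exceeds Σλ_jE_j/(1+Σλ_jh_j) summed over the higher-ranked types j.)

3

E/h in descending order: C 98.6, D 39.2, E 20.8 kJ/min. The optimal diet is the largest prefix of this list for which every included type satisfies E_i/h_i > R on the types above it.
Rate on top 1: 8.327. D: 39.2 > 8.327 → include.
Rate on top 2: 13.21. E: 20.8 > 13.21 → include.
Optimal diet: C, D, E — 3 of 3 types.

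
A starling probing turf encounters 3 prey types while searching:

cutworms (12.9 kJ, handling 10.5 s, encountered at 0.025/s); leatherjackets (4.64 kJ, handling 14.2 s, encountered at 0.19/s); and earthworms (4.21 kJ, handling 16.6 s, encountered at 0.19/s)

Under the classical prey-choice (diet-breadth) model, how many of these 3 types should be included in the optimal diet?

Profitabilities (E/h, kJ/s): cutworms 1.23, leatherjackets 0.327, earthworms 0.254. Add prey in this order while the next type's profitability exceeds the intake rate on those already taken.
Rate on top 1: 0.2554. leatherjackets: 0.327 > 0.2554 → include.
Rate on top 2: 0.304. earthworms: 0.254 < 0.304 → exclude; stop.
Optimal diet: cutworms, leatherjackets — 2 of 3 types.

2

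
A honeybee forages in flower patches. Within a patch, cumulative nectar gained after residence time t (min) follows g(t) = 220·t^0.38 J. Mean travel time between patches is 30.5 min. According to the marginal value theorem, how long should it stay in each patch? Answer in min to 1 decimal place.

By the marginal value theorem, leave when the instantaneous gain rate g'(t) equals the habitat-wide average g(t)/(T + t).
g'(t) = 0.38·220·t^-0.62. Setting 0.38·220·t^-0.62 = 220·t^0.38/(30.5+t) gives 0.38(30.5+t) = t, so 0.62·t = 0.38×30.5.
t* = 0.38×30.5/0.62 = 18.69 min.

18.7 min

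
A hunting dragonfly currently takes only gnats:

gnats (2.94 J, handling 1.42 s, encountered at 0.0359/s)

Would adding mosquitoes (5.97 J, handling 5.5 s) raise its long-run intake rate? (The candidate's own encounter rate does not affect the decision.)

On gnats alone, R = ΣλE/(1+Σλh) = 0.1055/1.051 = 0.1004 J/s.
Profitability of mosquitoes: 5.97/5.5 = 1.085 J/s.
1.085 > 0.1004, so adding mosquitoes raises the average — include it.

Yes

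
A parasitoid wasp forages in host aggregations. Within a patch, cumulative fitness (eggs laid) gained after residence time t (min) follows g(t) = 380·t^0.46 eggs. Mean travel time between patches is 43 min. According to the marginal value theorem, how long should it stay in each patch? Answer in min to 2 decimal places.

Optimal t* satisfies g'(t*) = g(t*)/(T + t*).
g'(t) = 0.46·380·t^-0.54. Setting 0.46·380·t^-0.54 = 380·t^0.46/(43+t) gives 0.46(43+t) = t, so 0.54·t = 0.46×43.
t* = 0.46×43/0.54 = 36.63 min.

36.63 min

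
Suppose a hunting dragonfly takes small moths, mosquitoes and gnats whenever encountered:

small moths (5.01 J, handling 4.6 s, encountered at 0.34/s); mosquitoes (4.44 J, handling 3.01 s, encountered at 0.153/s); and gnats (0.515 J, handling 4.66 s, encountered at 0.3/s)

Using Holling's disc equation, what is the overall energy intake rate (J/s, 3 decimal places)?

0.574 J/s

Energy encountered per unit search time: 0.34×5.01 + 0.153×4.44 + 0.3×0.515 = 2.537 J/s.
Handling time per unit search time: 0.34×4.6 + 0.153×3.01 + 0.3×4.66 = 3.423.
Rate = 2.537/(1 + 3.423) = 0.5737 J/s.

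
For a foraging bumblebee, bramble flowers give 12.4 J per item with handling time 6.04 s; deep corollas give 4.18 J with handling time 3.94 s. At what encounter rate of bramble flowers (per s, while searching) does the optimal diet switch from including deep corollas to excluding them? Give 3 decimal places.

The zero-one rule: include deep corollas iff E₂/h₂ > λE₁/(1+λh₁). Equality gives the switch point.
λE₁h₂ = E₂ + λE₂h₁ ⇒ λ = E₂/(E₁h₂ − E₂h₁) = 4.18/(48.86 − 25.25) = 0.1771 per s.

0.177 per s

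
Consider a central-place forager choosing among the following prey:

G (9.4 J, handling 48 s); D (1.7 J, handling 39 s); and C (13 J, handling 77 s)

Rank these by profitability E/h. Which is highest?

G

Profitability E/h (J/s): G = 9.4/48 = 0.196, D = 1.7/39 = 0.0436, C = 13/77 = 0.169.
Ranked: G > C > D.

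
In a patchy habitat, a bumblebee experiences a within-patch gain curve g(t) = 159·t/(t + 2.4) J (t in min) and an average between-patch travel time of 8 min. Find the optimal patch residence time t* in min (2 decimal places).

By the marginal value theorem, leave when the instantaneous gain rate g'(t) equals the habitat-wide average g(t)/(T + t).
g'(t) = 159·2.4/(t + 2.4)². Setting 159·2.4/(t+2.4)² = 159t/[(t+2.4)(8+t)] gives 2.4(8+t) = t(t+2.4), so t² = 2.4×8 = 19.2.
t* = √19.2 = 4.382 min.

4.38 min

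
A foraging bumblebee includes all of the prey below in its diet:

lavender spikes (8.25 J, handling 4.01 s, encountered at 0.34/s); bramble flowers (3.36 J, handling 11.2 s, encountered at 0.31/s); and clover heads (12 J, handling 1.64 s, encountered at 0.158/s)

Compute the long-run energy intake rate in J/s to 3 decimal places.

R = (0.34×8.25 + 0.31×3.36 + 0.158×12) / (1 + 0.34×4.01 + 0.31×11.2 + 0.158×1.64) = 5.743/6.095 = 0.9423 J/s.

0.942 J/s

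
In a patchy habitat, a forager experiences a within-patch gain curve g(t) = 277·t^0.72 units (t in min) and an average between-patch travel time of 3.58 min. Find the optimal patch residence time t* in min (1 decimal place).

9.2 min

Optimal t* satisfies g'(t*) = g(t*)/(T + t*).
g'(t) = 0.72·277·t^-0.28. Setting 0.72·277·t^-0.28 = 277·t^0.72/(3.58+t) gives 0.72(3.58+t) = t, so 0.28·t = 0.72×3.58.
t* = 0.72×3.58/0.28 = 9.206 min.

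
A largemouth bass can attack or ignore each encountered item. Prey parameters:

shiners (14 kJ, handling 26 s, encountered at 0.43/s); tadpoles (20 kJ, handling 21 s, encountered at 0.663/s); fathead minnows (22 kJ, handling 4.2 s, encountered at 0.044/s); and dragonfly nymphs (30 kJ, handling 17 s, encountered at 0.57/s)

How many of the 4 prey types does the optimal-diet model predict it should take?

2

Profitabilities (E/h, kJ/s): fathead minnows 5.24, dragonfly nymphs 1.76, tadpoles 0.952, shiners 0.538. Add prey in this order while the next type's profitability exceeds the intake rate on those already taken.
Rate on top 1: 0.817. dragonfly nymphs: 1.76 > 0.817 → include.
Rate on top 2: 1.661. tadpoles: 0.952 < 1.661 → exclude; stop.
Optimal diet: fathead minnows, dragonfly nymphs — 2 of 4 types.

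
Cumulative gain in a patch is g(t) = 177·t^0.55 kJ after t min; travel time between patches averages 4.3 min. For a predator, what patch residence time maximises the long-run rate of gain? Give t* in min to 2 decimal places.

Optimal t* satisfies g'(t*) = g(t*)/(T + t*).
g'(t) = 0.55·177·t^-0.45. Setting 0.55·177·t^-0.45 = 177·t^0.55/(4.3+t) gives 0.55(4.3+t) = t, so 0.45·t = 0.55×4.3.
t* = 0.55×4.3/0.45 = 5.256 min.

5.26 min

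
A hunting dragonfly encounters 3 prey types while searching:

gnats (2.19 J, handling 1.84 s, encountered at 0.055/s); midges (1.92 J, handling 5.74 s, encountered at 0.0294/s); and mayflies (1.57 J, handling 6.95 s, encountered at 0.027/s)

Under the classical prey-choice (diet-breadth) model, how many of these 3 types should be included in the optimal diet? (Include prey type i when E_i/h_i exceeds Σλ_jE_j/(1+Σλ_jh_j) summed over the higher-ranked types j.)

3

Rank by E/h (J/s): gnats 1.19, midges 0.334, mayflies 0.226. Include each in turn until the next type's E/h falls below the running intake rate.
Rate on top 1: 0.1094. midges: 0.334 > 0.1094 → include.
Rate on top 2: 0.1393. mayflies: 0.226 > 0.1393 → include.
Optimal diet: gnats, midges, mayflies — 3 of 3 types.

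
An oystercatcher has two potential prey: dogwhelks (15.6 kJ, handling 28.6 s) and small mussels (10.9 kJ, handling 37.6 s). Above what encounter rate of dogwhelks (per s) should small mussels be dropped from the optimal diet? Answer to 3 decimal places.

0.040 per s

At the threshold, the rate on dogwhelks alone equals the profitability of small mussels: λ·15.6/(1 + λ·28.6) = 10.9/37.6 = 0.2899.
Rearranging, λ(15.6 − 0.2899×28.6) = 0.2899, so λ = 0.2899/7.309 = 0.03966 per s.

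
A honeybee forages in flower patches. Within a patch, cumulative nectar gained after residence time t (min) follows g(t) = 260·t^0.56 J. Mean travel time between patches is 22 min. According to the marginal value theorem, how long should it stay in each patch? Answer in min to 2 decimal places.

28.00 min

Optimal t* satisfies g'(t*) = g(t*)/(T + t*).
g'(t) = 0.56·260·t^-0.44. Setting 0.56·260·t^-0.44 = 260·t^0.56/(22+t) gives 0.56(22+t) = t, so 0.44·t = 0.56×22.
t* = 0.56×22/0.44 = 28 min.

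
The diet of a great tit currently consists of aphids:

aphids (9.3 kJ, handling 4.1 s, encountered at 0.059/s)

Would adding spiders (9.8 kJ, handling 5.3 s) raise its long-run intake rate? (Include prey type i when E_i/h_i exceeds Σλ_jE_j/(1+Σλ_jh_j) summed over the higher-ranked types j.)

Yes

Intake rate on the current diet: R = (0.059×9.3) / (1 + 0.059×4.1) = 0.5487/1.242 = 0.4418 kJ/s.
Profitability of spiders: 9.8/5.3 = 1.849 kJ/s.
Since 1.849 > R, including spiders increases the long-run rate.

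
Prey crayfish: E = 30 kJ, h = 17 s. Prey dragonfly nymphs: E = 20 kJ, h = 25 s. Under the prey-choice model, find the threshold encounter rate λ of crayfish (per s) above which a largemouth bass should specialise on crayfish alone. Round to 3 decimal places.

Drop dragonfly nymphs once their profitability E₂/h₂ falls below the rate achievable on crayfish alone: E₂/h₂ = λE₁/(1 + λh₁).
Solve for λ: λE₁h₂ = E₂(1 + λh₁) → λ(E₁h₂ − E₂h₁) = E₂ → λ = E₂/(E₁h₂ − E₂h₁).
λ = 20/(30×25 − 20×17) = 20/410 = 0.04878 per s.

0.049 per s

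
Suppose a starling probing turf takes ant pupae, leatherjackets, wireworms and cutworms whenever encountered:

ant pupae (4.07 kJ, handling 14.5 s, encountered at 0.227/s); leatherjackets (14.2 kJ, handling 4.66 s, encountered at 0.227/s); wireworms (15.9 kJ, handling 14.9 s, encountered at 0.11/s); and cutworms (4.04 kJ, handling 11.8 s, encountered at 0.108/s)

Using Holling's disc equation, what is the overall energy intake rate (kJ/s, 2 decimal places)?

R = (0.227×4.07 + 0.227×14.2 + 0.11×15.9 + 0.108×4.04) / (1 + 0.227×14.5 + 0.227×4.66 + 0.11×14.9 + 0.108×11.8) = 6.333/8.263 = 0.7664 kJ/s.

0.77 kJ/s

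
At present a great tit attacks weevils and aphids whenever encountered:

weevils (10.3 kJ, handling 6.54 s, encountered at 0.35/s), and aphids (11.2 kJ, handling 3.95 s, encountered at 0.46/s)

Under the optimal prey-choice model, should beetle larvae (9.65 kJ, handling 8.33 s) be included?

Intake rate on the current diet: R = (0.35×10.3 + 0.46×11.2) / (1 + 0.35×6.54 + 0.46×3.95) = 8.757/5.106 = 1.715 kJ/s.
beetle larvae: E/h = 9.65/8.33 = 1.158 kJ/s.
1.158 < 1.715, so adding beetle larvae would lower the average — exclude it.

No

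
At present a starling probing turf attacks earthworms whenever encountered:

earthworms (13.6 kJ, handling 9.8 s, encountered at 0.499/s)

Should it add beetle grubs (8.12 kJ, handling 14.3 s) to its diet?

On earthworms alone, R = ΣλE/(1+Σλh) = 6.786/5.89 = 1.152 kJ/s.
Profitability of beetle grubs: 8.12/14.3 = 0.5678 kJ/s.
Since 0.5678 < R, time spent handling beetle grubs is better spent searching.

No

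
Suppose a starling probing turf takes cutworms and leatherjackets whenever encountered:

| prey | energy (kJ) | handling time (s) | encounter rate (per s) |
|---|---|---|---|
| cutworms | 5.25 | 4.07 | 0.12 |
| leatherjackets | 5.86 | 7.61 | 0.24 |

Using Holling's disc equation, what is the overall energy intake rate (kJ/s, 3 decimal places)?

0.614 kJ/s

Energy encountered per unit search time: 0.12×5.25 + 0.24×5.86 = 2.036 kJ/s.
Handling time per unit search time: 0.12×4.07 + 0.24×7.61 = 2.315.
Rate = 2.036/(1 + 2.315) = 0.6143 kJ/s.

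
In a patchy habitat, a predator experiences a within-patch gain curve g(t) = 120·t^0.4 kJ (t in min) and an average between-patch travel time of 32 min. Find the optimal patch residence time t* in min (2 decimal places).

By the marginal value theorem, leave when the instantaneous gain rate g'(t) equals the habitat-wide average g(t)/(T + t).
g'(t) = 0.4·120·t^-0.6. Setting 0.4·120·t^-0.6 = 120·t^0.4/(32+t) gives 0.4(32+t) = t, so 0.60·t = 0.4×32.
t* = 0.4×32/0.60 = 21.33 min.

21.33 min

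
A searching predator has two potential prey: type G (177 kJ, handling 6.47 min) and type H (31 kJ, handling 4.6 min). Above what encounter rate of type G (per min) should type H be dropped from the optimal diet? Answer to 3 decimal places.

0.051 per min

Drop type H once their profitability E₂/h₂ falls below the rate achievable on type G alone: E₂/h₂ = λE₁/(1 + λh₁).
Solve for λ: λE₁h₂ = E₂(1 + λh₁) → λ(E₁h₂ − E₂h₁) = E₂ → λ = E₂/(E₁h₂ − E₂h₁).
λ = 31/(177×4.6 − 31×6.47) = 31/613.6 = 0.05052 per min.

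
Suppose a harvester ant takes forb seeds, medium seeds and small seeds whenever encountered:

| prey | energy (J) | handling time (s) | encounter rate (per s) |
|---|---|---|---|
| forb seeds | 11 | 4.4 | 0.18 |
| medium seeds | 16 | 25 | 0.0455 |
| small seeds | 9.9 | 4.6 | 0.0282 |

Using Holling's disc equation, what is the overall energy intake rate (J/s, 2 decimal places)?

0.98 J/s

R = (0.18×11 + 0.0455×16 + 0.0282×9.9) / (1 + 0.18×4.4 + 0.0455×25 + 0.0282×4.6) = 2.987/3.059 = 0.9765 J/s.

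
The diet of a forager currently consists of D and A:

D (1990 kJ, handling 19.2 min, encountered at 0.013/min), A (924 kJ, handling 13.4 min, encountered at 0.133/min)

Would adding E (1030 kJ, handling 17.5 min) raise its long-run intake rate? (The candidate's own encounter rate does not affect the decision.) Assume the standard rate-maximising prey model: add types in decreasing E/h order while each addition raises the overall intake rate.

Intake rate on the current diet: R = (0.013×1990 + 0.133×924) / (1 + 0.013×19.2 + 0.133×13.4) = 148.8/3.032 = 49.07 kJ/min.
E: E/h = 1030/17.5 = 58.86 kJ/min.
58.86 > 49.07, so adding E raises the average — include it.

Yes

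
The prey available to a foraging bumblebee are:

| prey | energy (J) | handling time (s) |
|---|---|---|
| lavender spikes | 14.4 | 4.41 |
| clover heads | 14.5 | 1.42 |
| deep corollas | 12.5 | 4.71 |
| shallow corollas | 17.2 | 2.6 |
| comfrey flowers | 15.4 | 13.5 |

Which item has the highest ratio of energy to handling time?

clover heads

Profitability E/h (J/s): lavender spikes = 14.4/4.41 = 3.27, clover heads = 14.5/1.42 = 10.2, deep corollas = 12.5/4.71 = 2.65, shallow corollas = 17.2/2.6 = 6.62, comfrey flowers = 15.4/13.5 = 1.14.
Ranked: clover heads > shallow corollas > lavender spikes > deep corollas > comfrey flowers.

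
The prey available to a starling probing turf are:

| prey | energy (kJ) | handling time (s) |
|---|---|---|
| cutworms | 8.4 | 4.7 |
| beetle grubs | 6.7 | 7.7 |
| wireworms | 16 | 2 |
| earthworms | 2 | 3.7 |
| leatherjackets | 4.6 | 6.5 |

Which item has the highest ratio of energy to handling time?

In descending order of E/h:
wireworms: 16/2 = 8 kJ/s
cutworms: 8.4/4.7 = 1.79 kJ/s
beetle grubs: 6.7/7.7 = 0.87 kJ/s
leatherjackets: 4.6/6.5 = 0.708 kJ/s
earthworms: 2/3.7 = 0.541 kJ/s

wireworms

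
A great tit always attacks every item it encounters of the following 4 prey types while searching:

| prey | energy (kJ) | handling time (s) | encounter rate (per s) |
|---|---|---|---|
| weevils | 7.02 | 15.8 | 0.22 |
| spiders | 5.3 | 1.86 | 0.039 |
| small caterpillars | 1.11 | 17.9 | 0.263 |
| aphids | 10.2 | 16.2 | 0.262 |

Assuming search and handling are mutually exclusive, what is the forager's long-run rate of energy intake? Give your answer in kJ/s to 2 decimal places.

0.35 kJ/s

R = Σλ_iE_i / (1 + Σλ_ih_i)
Numerator: 0.22×7.02 + 0.039×5.3 + 0.263×1.11 + 0.262×10.2 = 4.715
Denominator: 1 + 0.22×15.8 + 0.039×1.86 + 0.263×17.9 + 0.262×16.2 = 13.5
R = 4.715/13.5 = 0.3493 kJ/s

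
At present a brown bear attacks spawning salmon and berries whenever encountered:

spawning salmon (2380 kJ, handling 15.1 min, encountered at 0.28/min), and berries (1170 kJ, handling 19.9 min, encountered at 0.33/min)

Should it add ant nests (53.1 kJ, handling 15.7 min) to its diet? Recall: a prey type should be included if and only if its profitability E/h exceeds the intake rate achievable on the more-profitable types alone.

Current rate: (0.28×2380 + 0.33×1170)/(1 + 0.28×15.1 + 0.33×19.9) = 89.23 kJ/min.
ant nests: E/h = 53.1/15.7 = 3.382 kJ/min.
Since 3.382 < R, time spent handling ant nests is better spent searching.

No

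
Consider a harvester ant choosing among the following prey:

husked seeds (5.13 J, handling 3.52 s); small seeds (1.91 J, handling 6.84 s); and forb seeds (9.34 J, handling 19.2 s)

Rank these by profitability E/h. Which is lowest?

small seeds

Profitability E/h (J/s): husked seeds = 5.13/3.52 = 1.46, small seeds = 1.91/6.84 = 0.279, forb seeds = 9.34/19.2 = 0.486.
Ranked: husked seeds > forb seeds > small seeds.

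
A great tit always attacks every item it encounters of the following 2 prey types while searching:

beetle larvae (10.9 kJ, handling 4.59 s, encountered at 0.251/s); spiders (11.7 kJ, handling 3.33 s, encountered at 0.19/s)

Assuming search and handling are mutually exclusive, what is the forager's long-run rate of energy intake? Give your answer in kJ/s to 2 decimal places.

R = (0.251×10.9 + 0.19×11.7) / (1 + 0.251×4.59 + 0.19×3.33) = 4.959/2.785 = 1.781 kJ/s.

1.78 kJ/s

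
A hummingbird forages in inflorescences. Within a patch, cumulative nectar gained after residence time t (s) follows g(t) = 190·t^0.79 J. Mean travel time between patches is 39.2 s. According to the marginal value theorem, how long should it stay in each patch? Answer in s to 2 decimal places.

147.47 s

By the marginal value theorem, leave when the instantaneous gain rate g'(t) equals the habitat-wide average g(t)/(T + t).
g'(t) = 0.79·190·t^-0.21. Setting 0.79·190·t^-0.21 = 190·t^0.79/(39.2+t) gives 0.79(39.2+t) = t, so 0.21·t = 0.79×39.2.
t* = 0.79×39.2/0.21 = 147.5 s.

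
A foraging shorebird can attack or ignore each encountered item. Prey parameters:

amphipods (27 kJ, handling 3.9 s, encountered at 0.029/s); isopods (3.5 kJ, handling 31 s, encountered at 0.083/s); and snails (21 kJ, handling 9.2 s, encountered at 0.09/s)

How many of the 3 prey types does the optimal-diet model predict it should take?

2

Profitabilities (E/h, kJ/s): amphipods 6.92, snails 2.28, isopods 0.113. Add prey in this order while the next type's profitability exceeds the intake rate on those already taken.
Rate on top 1: 0.7034. snails: 2.28 > 0.7034 → include.
Rate on top 2: 1.377. isopods: 0.113 < 1.377 → exclude; stop.
Optimal diet: amphipods, snails — 2 of 3 types.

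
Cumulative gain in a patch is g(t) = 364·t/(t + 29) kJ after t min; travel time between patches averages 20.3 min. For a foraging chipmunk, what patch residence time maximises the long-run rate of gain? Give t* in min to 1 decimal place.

Maximise g(t)/(T+t): set derivative to zero → g'(t)(T+t) = g(t).
g'(t) = 364·29/(t + 29)². Setting 364·29/(t+29)² = 364t/[(t+29)(20.3+t)] gives 29(20.3+t) = t(t+29), so t² = 29×20.3 = 588.7.
t* = √588.7 = 24.26 min.

24.3 min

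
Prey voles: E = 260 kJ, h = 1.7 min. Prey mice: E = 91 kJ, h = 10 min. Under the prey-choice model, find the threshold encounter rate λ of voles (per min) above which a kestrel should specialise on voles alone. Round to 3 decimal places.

0.037 per min

At the threshold, the rate on voles alone equals the profitability of mice: λ·260/(1 + λ·1.7) = 91/10 = 9.1.
Rearranging, λ(260 − 9.1×1.7) = 9.1, so λ = 9.1/244.5 = 0.03721 per min.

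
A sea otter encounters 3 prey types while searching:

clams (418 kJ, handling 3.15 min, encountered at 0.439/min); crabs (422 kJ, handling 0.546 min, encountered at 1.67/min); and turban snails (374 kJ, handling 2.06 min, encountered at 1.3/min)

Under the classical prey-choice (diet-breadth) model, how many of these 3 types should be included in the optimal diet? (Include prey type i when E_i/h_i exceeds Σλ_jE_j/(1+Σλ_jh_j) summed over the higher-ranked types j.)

1

Rank by E/h (kJ/min): crabs 773, turban snails 182, clams 133. Include each in turn until the next type's E/h falls below the running intake rate.
Rate on top 1: 368.6. turban snails: 182 < 368.6 → exclude; stop.
Optimal diet: crabs — 1 of 3 types.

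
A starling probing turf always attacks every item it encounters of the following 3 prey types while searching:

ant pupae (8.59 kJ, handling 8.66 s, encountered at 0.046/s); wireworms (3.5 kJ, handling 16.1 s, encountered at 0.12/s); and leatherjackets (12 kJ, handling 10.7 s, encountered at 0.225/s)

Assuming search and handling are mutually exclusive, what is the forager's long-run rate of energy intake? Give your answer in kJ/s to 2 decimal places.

Energy encountered per unit search time: 0.046×8.59 + 0.12×3.5 + 0.225×12 = 3.515 kJ/s.
Handling time per unit search time: 0.046×8.66 + 0.12×16.1 + 0.225×10.7 = 4.738.
Rate = 3.515/(1 + 4.738) = 0.6126 kJ/s.

0.61 kJ/s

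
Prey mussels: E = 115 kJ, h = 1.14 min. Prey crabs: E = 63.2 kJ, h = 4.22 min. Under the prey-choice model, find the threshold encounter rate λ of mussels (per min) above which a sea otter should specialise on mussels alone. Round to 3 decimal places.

0.153 per min

The zero-one rule: include crabs iff E₂/h₂ > λE₁/(1+λh₁). Equality gives the switch point.
λE₁h₂ = E₂ + λE₂h₁ ⇒ λ = E₂/(E₁h₂ − E₂h₁) = 63.2/(485.3 − 72.05) = 0.1529 per min.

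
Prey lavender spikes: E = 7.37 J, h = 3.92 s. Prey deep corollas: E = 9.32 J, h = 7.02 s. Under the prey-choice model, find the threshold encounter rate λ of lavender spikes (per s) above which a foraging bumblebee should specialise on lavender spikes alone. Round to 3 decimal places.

0.613 per s

At the threshold, the rate on lavender spikes alone equals the profitability of deep corollas: λ·7.37/(1 + λ·3.92) = 9.32/7.02 = 1.328.
Rearranging, λ(7.37 − 1.328×3.92) = 1.328, so λ = 1.328/2.166 = 0.613 per s.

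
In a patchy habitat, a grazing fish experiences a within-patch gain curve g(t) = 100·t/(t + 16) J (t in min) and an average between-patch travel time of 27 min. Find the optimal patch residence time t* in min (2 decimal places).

Maximise g(t)/(T+t): set derivative to zero → g'(t)(T+t) = g(t).
g'(t) = 100·16/(t + 16)². Setting 100·16/(t+16)² = 100t/[(t+16)(27+t)] gives 16(27+t) = t(t+16), so t² = 16×27 = 432.
t* = √432 = 20.78 min.

20.78 min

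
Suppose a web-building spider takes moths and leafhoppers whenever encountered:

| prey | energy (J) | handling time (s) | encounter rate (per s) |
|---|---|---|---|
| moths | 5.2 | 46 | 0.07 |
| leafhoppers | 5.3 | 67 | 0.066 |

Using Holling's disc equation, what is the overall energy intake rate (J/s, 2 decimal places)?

0.08 J/s

R = Σλ_iE_i / (1 + Σλ_ih_i)
Numerator: 0.07×5.2 + 0.066×5.3 = 0.7138
Denominator: 1 + 0.07×46 + 0.066×67 = 8.642
R = 0.7138/8.642 = 0.0826 J/s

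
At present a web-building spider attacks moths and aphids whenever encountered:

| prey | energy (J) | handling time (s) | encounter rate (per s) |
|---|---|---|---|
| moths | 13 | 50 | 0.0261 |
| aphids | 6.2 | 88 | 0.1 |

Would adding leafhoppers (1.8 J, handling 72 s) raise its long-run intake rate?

No

Intake rate on the current diet: R = (0.0261×13 + 0.1×6.2) / (1 + 0.0261×50 + 0.1×88) = 0.9593/11.11 = 0.08638 J/s.
Profitability of leafhoppers: 1.8/72 = 0.025 J/s.
0.025 < 0.08638, so adding leafhoppers would lower the average — exclude it.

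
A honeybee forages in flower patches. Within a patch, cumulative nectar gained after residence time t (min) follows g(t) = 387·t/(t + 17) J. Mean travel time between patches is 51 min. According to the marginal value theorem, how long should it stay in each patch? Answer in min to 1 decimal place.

By the marginal value theorem, leave when the instantaneous gain rate g'(t) equals the habitat-wide average g(t)/(T + t).
g'(t) = 387·17/(t + 17)². Setting 387·17/(t+17)² = 387t/[(t+17)(51+t)] gives 17(51+t) = t(t+17), so t² = 17×51 = 867.
t* = √867 = 29.44 min.

29.4 min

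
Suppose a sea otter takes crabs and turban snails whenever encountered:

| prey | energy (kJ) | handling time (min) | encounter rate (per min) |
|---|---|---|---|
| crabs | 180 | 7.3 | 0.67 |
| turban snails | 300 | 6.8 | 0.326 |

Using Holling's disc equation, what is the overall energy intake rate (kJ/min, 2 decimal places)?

R = (0.67×180 + 0.326×300) / (1 + 0.67×7.3 + 0.326×6.8) = 218.4/8.108 = 26.94 kJ/min.

26.94 kJ/min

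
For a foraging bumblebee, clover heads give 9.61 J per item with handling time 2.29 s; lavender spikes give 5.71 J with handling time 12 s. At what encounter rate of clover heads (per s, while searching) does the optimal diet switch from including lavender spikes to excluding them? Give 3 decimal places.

0.056 per s

Drop lavender spikes once their profitability E₂/h₂ falls below the rate achievable on clover heads alone: E₂/h₂ = λE₁/(1 + λh₁).
Solve for λ: λE₁h₂ = E₂(1 + λh₁) → λ(E₁h₂ − E₂h₁) = E₂ → λ = E₂/(E₁h₂ − E₂h₁).
λ = 5.71/(9.61×12 − 5.71×2.29) = 5.71/102.2 = 0.05585 per s.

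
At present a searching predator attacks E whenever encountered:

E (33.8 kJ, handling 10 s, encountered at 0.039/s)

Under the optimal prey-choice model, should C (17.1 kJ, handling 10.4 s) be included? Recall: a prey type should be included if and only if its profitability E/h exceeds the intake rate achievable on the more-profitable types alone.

Intake rate on the current diet: R = (0.039×33.8) / (1 + 0.039×10) = 1.318/1.39 = 0.9483 kJ/s.
C: E/h = 17.1/10.4 = 1.644 kJ/s.
1.644 > 0.9483, so adding C raises the average — include it.

Yes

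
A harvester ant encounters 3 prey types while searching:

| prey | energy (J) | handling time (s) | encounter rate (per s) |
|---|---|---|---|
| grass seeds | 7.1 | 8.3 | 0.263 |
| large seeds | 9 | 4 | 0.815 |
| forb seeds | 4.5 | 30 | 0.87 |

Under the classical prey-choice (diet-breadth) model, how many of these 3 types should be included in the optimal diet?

Rank by E/h (J/s): large seeds 2.25, grass seeds 0.855, forb seeds 0.15. Include each in turn until the next type's E/h falls below the running intake rate.
Rate on top 1: 1.722. grass seeds: 0.855 < 1.722 → exclude; stop.
Optimal diet: large seeds — 1 of 3 types.

1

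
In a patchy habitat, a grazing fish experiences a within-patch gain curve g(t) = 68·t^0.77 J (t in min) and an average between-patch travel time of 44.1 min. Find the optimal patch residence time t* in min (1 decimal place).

Maximise g(t)/(T+t): set derivative to zero → g'(t)(T+t) = g(t).
g'(t) = 0.77·68·t^-0.23. Setting 0.77·68·t^-0.23 = 68·t^0.77/(44.1+t) gives 0.77(44.1+t) = t, so 0.23·t = 0.77×44.1.
t* = 0.77×44.1/0.23 = 147.6 min.

147.6 min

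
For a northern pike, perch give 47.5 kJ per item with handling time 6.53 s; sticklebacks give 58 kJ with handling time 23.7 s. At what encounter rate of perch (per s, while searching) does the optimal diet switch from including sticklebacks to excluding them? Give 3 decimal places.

Drop sticklebacks once their profitability E₂/h₂ falls below the rate achievable on perch alone: E₂/h₂ = λE₁/(1 + λh₁).
Solve for λ: λE₁h₂ = E₂(1 + λh₁) → λ(E₁h₂ − E₂h₁) = E₂ → λ = E₂/(E₁h₂ − E₂h₁).
λ = 58/(47.5×23.7 − 58×6.53) = 58/747 = 0.07764 per s.

0.078 per s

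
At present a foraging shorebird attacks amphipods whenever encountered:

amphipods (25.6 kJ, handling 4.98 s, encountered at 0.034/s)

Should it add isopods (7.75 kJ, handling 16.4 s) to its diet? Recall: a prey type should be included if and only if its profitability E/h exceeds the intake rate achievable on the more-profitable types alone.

Current rate: (0.034×25.6)/(1 + 0.034×4.98) = 0.7444 kJ/s.
isopods: E/h = 7.75/16.4 = 0.4726 kJ/s.
0.4726 < 0.7444, so adding isopods would lower the average — exclude it.

No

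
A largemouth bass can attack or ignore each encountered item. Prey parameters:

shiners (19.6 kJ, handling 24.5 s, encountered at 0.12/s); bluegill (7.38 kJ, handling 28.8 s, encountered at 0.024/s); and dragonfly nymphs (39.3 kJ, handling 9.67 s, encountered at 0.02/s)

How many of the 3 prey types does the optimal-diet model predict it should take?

2

E/h in descending order: dragonfly nymphs 4.06, shiners 0.8, bluegill 0.256 kJ/s. The optimal diet is the largest prefix of this list for which every included type satisfies E_i/h_i > R on the types above it.
Rate on top 1: 0.6586. shiners: 0.8 > 0.6586 → include.
Rate on top 2: 0.7592. bluegill: 0.256 < 0.7592 → exclude; stop.
Optimal diet: dragonfly nymphs, shiners — 2 of 3 types.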